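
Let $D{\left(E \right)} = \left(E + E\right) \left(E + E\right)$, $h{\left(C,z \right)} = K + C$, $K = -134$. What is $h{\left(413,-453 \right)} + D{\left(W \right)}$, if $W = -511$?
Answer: $1044763$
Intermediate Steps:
$h{\left(C,z \right)} = -134 + C$
$D{\left(E \right)} = 4 E^{2}$ ($D{\left(E \right)} = 2 E 2 E = 4 E^{2}$)
$h{\left(413,-453 \right)} + D{\left(W \right)} = \left(-134 + 413\right) + 4 \left(-511\right)^{2} = 279 + 4 \cdot 261121 = 279 + 1044484 = 1044763$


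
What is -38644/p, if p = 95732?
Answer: -9661/23933 ≈ -0.40367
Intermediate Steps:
-38644/p = -38644/95732 = -38644*1/95732 = -9661/23933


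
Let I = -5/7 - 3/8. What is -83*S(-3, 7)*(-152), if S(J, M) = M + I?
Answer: 521987/7 ≈ 74570.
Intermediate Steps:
I = -61/56 (I = -5*⅐ - 3*⅛ = -5/7 - 3/8 = -61/56 ≈ -1.0893)
S(J, M) = -61/56 + M (S(J, M) = M - 61/56 = -61/56 + M)
-83*S(-3, 7)*(-152) = -83*(-61/56 + 7)*(-152) = -83*331/56*(-152) = -27473/56*(-152) = 521987/7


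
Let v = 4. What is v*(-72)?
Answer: -288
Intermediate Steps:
v*(-72) = 4*(-72) = -288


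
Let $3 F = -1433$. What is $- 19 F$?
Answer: $\frac{27227}{3} \approx 9075.7$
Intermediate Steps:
$F = - \frac{1433}{3}$ ($F = \frac{1}{3} \left(-1433\right) = - \frac{1433}{3} \approx -477.67$)
$- 19 F = \left(-19\right) \left(- \frac{1433}{3}\right) = \frac{27227}{3}$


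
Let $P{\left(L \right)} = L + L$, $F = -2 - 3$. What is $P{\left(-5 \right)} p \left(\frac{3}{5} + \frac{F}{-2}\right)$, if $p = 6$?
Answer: $-186$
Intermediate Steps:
$F = -5$ ($F = -2 - 3 = -5$)
$P{\left(L \right)} = 2 L$
$P{\left(-5 \right)} p \left(\frac{3}{5} + \frac{F}{-2}\right) = 2 \left(-5\right) 6 \left(\frac{3}{5} - \frac{5}{-2}\right) = \left(-10\right) 6 \left(3 \cdot \frac{1}{5} - - \frac{5}{2}\right) = - 60 \left(\frac{3}{5} + \frac{5}{2}\right) = \left(-60\right) \frac{31}{10} = -186$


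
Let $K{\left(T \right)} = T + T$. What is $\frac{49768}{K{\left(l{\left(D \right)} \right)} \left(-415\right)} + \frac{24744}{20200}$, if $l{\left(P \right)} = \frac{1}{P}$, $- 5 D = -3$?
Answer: $- \frac{7283133}{209575} \approx -34.752$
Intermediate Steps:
$D = \frac{3}{5}$ ($D = \left(- \frac{1}{5}\right) \left(-3\right) = \frac{3}{5} \approx 0.6$)
$K{\left(T \right)} = 2 T$
$\frac{49768}{K{\left(l{\left(D \right)} \right)} \left(-415\right)} + \frac{24744}{20200} = \frac{49768}{\frac{2}{\frac{3}{5}} \left(-415\right)} + \frac{24744}{20200} = \frac{49768}{2 \cdot \frac{5}{3} \left(-415\right)} + 24744 \cdot \frac{1}{20200} = \frac{49768}{\frac{10}{3} \left(-415\right)} + \frac{3093}{2525} = \frac{49768}{- \frac{4150}{3}} + \frac{3093}{2525} = 49768 \left(- \frac{3}{4150}\right) + \frac{3093}{2525} = - \frac{74652}{2075} + \frac{3093}{2525} = - \frac{7283133}{209575}$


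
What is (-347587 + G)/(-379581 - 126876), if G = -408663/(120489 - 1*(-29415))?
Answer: 5789454479/8435547792 ≈ 0.68632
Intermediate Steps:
G = -45407/16656 (G = -408663/(120489 + 29415) = -408663/149904 = -408663*1/149904 = -45407/16656 ≈ -2.7262)
(-347587 + G)/(-379581 - 126876) = (-347587 - 45407/16656)/(-379581 - 126876) = -5789454479/16656/(-506457) = -5789454479/16656*(-1/506457) = 5789454479/8435547792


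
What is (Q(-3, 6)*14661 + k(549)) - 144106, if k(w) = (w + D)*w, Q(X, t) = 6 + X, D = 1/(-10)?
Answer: 2012231/10 ≈ 2.0122e+5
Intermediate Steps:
D = -1/10 ≈ -0.10000
k(w) = w*(-1/10 + w) (k(w) = (w - 1/10)*w = (-1/10 + w)*w = w*(-1/10 + w))
(Q(-3, 6)*14661 + k(549)) - 144106 = ((6 - 3)*14661 + 549*(-1/10 + 549)) - 144106 = (3*14661 + 549*(5489/10)) - 144106 = (43983 + 3013461/10) - 144106 = 3453291/10 - 144106 = 2012231/10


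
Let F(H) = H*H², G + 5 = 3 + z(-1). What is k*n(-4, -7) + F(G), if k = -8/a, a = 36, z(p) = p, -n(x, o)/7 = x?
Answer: -299/9 ≈ -33.222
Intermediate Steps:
n(x, o) = -7*x
G = -3 (G = -5 + (3 - 1) = -5 + 2 = -3)
F(H) = H³
k = -2/9 (k = -8/36 = -8*1/36 = -2/9 ≈ -0.22222)
k*n(-4, -7) + F(G) = -(-14)*(-4)/9 + (-3)³ = -2/9*28 - 27 = -56/9 - 27 = -299/9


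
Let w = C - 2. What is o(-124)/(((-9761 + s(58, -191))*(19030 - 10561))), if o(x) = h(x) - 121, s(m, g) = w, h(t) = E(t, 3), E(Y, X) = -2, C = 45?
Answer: 41/27433914 ≈ 1.4945e-6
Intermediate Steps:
h(t) = -2
w = 43 (w = 45 - 2 = 43)
s(m, g) = 43
o(x) = -123 (o(x) = -2 - 121 = -123)
o(-124)/(((-9761 + s(58, -191))*(19030 - 10561))) = -123*1/((-9761 + 43)*(19030 - 10561)) = -123/((-9718*8469)) = -123/(-82301742) = -123*(-1/82301742) = 41/27433914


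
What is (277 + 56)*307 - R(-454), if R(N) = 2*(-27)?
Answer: 102285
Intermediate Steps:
R(N) = -54
(277 + 56)*307 - R(-454) = (277 + 56)*307 - 1*(-54) = 333*307 + 54 = 102231 + 54 = 102285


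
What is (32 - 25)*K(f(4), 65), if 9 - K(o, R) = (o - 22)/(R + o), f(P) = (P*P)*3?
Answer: 6937/113 ≈ 61.389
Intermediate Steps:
f(P) = 3*P² (f(P) = P²*3 = 3*P²)
K(o, R) = 9 - (-22 + o)/(R + o) (K(o, R) = 9 - (o - 22)/(R + o) = 9 - (-22 + o)/(R + o))
(32 - 25)*K(f(4), 65) = (32 - 25)*((22 + 8*(3*4²) + 9*65)/(65 + 3*4²)) = 7*((22 + 8*(3*16) + 585)/(65 + 3*16)) = 7*((22 + 8*48 + 585)/(65 + 48)) = 7*((22 + 384 + 585)/113) = 7*((1/113)*991) = 7*(991/113) = 6937/113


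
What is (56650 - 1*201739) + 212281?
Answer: 67192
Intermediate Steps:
(56650 - 1*201739) + 212281 = (56650 - 201739) + 212281 = -145089 + 212281 = 67192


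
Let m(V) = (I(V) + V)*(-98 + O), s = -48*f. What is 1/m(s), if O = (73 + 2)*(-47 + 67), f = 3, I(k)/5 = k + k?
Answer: -1/2220768 ≈ -4.5029e-7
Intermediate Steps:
I(k) = 10*k (I(k) = 5*(k + k) = 5*(2*k) = 10*k)
O = 1500 (O = 75*20 = 1500)
s = -144 (s = -48*3 = -144)
m(V) = 15422*V (m(V) = (10*V + V)*(-98 + 1500) = (11*V)*1402 = 15422*V)
1/m(s) = 1/(15422*(-144)) = 1/(-2220768) = -1/2220768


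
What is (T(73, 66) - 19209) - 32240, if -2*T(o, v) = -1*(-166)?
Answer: -51532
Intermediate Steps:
T(o, v) = -83 (T(o, v) = -(-1)*(-166)/2 = -1/2*166 = -83)
(T(73, 66) - 19209) - 32240 = (-83 - 19209) - 32240 = -19292 - 32240 = -51532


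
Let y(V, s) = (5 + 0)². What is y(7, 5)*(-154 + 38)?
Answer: -2900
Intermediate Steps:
y(V, s) = 25 (y(V, s) = 5² = 25)
y(7, 5)*(-154 + 38) = 25*(-154 + 38) = 25*(-116) = -2900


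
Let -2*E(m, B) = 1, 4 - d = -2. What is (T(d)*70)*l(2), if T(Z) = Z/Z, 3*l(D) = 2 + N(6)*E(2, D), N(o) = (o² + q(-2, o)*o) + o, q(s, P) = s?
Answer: -910/3 ≈ -303.33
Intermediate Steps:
d = 6 (d = 4 - 1*(-2) = 4 + 2 = 6)
E(m, B) = -½ (E(m, B) = -½*1 = -½)
N(o) = o² - o (N(o) = (o² - 2*o) + o = o² - o)
l(D) = -13/3 (l(D) = (2 + (6*(-1 + 6))*(-½))/3 = (2 + (6*5)*(-½))/3 = (2 + 30*(-½))/3 = (2 - 15)/3 = (⅓)*(-13) = -13/3)
T(Z) = 1
(T(d)*70)*l(2) = (1*70)*(-13/3) = 70*(-13/3) = -910/3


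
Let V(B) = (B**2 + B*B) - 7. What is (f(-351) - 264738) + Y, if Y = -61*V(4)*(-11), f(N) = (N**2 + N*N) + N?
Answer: -1912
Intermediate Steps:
V(B) = -7 + 2*B**2 (V(B) = (B**2 + B**2) - 7 = 2*B**2 - 7 = -7 + 2*B**2)
f(N) = N + 2*N**2 (f(N) = (N**2 + N**2) + N = 2*N**2 + N = N + 2*N**2)
Y = 16775 (Y = -61*(-7 + 2*4**2)*(-11) = -61*(-7 + 2*16)*(-11) = -61*(-7 + 32)*(-11) = -61*25*(-11) = -1525*(-11) = 16775)
(f(-351) - 264738) + Y = (-351*(1 + 2*(-351)) - 264738) + 16775 = (-351*(1 - 702) - 264738) + 16775 = (-351*(-701) - 264738) + 16775 = (246051 - 264738) + 16775 = -18687 + 16775 = -1912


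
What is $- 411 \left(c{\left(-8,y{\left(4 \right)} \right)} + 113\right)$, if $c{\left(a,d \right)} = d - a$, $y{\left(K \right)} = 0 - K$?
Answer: $-48087$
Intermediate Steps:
$y{\left(K \right)} = - K$
$- 411 \left(c{\left(-8,y{\left(4 \right)} \right)} + 113\right) = - 411 \left(\left(\left(-1\right) 4 - -8\right) + 113\right) = - 411 \left(\left(-4 + 8\right) + 113\right) = - 411 \left(4 + 113\right) = \left(-411\right) 117 = -48087$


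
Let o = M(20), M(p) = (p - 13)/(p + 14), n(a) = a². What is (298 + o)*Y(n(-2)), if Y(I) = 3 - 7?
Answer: -20278/17 ≈ -1192.8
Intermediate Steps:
M(p) = (-13 + p)/(14 + p)
Y(I) = -4
o = 7/34 (o = (-13 + 20)/(14 + 20) = 7/34 ≈ 0.20588)
(298 + o)*Y(n(-2)) = (298 + 7/34)*(-4) = (10139/34)*(-4) = -20278/17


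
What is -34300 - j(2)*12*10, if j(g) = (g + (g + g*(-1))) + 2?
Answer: -34780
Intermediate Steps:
j(g) = 2 + g (j(g) = (g + (g - g)) + 2 = (g + 0) + 2 = g + 2 = 2 + g)
-34300 - j(2)*12*10 = -34300 - (2 + 2)*12*10 = -34300 - 4*12*10 = -34300 - 48*10 = -34300 - 1*480 = -34300 - 480 = -34780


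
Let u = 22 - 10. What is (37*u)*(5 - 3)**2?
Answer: 1776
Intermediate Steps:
u = 12
(37*u)*(5 - 3)**2 = (37*12)*(5 - 3)**2 = 444*2**2 = 444*4 = 1776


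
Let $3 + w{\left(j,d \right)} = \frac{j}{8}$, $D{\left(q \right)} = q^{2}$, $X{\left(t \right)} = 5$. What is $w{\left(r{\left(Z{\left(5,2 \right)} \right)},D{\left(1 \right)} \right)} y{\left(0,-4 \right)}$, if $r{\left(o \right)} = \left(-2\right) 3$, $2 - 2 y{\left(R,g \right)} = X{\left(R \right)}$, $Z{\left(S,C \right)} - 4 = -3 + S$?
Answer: $\frac{45}{8} \approx 5.625$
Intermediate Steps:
$Z{\left(S,C \right)} = 1 + S$ ($Z{\left(S,C \right)} = 4 + \left(-3 + S\right) = 1 + S$)
$y{\left(R,g \right)} = - \frac{3}{2}$ ($y{\left(R,g \right)} = 1 - \frac{5}{2} = - \frac{3}{2}$)
$r{\left(o \right)} = -6$
$w{\left(j,d \right)} = -3 + \frac{j}{8}$
$w{\left(r{\left(Z{\left(5,2 \right)} \right)},D{\left(1 \right)} \right)} y{\left(0,-4 \right)} = \left(-3 + \frac{1}{8} \left(-6\right)\right) \left(- \frac{3}{2}\right) = \left(-3 - \frac{3}{4}\right) \left(- \frac{3}{2}\right) = \left(- \frac{15}{4}\right) \left(- \frac{3}{2}\right) = \frac{45}{8}$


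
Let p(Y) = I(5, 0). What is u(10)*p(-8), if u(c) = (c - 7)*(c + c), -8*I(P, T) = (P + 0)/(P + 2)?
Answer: -75/14 ≈ -5.3571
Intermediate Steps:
I(P, T) = -P/(8*(2 + P)) (I(P, T) = -(P + 0)/(8*(P + 2)) = -P/(8*(2 + P)))
p(Y) = -5/56 (p(Y) = -1*5/(16 + 8*5) = -1*5/(16 + 40) = -1*5/56 = -1*5*1/56 = -5/56)
u(c) = 2*c*(-7 + c) (u(c) = (-7 + c)*(2*c) = 2*c*(-7 + c))
u(10)*p(-8) = (2*10*(-7 + 10))*(-5/56) = (2*10*3)*(-5/56) = 60*(-5/56) = -75/14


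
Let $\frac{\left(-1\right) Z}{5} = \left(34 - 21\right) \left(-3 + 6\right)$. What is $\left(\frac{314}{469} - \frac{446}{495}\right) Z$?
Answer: $\frac{698672}{15477} \approx 45.143$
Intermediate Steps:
$Z = -195$ ($Z = - 5 \left(34 - 21\right) \left(-3 + 6\right) = - 5 \cdot 13 \cdot 3 = \left(-5\right) 39 = -195$)
$\left(\frac{314}{469} - \frac{446}{495}\right) Z = \left(\frac{314}{469} - \frac{446}{495}\right) \left(-195\right) = \left(- \frac{53744}{232155}\right) \left(-195\right) = \frac{698672}{15477}$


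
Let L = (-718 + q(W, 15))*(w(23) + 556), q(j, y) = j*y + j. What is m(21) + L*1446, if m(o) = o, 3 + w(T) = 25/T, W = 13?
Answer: -9398189757/23 ≈ -4.0862e+8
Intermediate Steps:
q(j, y) = j + j*y
w(T) = -3 + 25/T
L = -6499440/23 (L = (-718 + 13*(1 + 15))*((-3 + 25/23) + 556) = (-718 + 13*16)*((-3 + 25*(1/23)) + 556) = (-718 + 208)*((-3 + 25/23) + 556) = -510*(-44/23 + 556) = -510*12744/23 = -6499440/23 ≈ -2.8258e+5)
m(21) + L*1446 = 21 - 6499440/23*1446 = 21 - 9398190240/23 = -9398189757/23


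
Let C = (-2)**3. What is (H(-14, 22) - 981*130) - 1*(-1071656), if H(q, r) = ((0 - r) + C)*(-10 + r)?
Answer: 943766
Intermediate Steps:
C = -8
H(q, r) = (-10 + r)*(-8 - r) (H(q, r) = ((0 - r) - 8)*(-10 + r) = (-r - 8)*(-10 + r) = (-8 - r)*(-10 + r) = (-10 + r)*(-8 - r))
(H(-14, 22) - 981*130) - 1*(-1071656) = ((80 - 1*22**2 + 2*22) - 981*130) - 1*(-1071656) = ((80 - 1*484 + 44) - 127530) + 1071656 = ((80 - 484 + 44) - 127530) + 1071656 = (-360 - 127530) + 1071656 = -127890 + 1071656 = 943766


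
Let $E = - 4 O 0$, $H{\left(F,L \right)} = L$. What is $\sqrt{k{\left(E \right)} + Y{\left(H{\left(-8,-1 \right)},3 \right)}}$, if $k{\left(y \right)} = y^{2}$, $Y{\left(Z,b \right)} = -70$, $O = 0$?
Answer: $i \sqrt{70} \approx 8.3666 i$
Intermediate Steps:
$E = 0$ ($E = \left(-4\right) 0 \cdot 0 = 0 \cdot 0 = 0$)
$\sqrt{k{\left(E \right)} + Y{\left(H{\left(-8,-1 \right)},3 \right)}} = \sqrt{0^{2} - 70} = \sqrt{0 - 70} = \sqrt{-70} = i \sqrt{70}$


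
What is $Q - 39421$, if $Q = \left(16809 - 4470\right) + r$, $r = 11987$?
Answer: $-15095$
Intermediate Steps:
$Q = 24326$ ($Q = \left(16809 - 4470\right) + 11987 = 12339 + 11987 = 24326$)
$Q - 39421 = 24326 - 39421 = -15095$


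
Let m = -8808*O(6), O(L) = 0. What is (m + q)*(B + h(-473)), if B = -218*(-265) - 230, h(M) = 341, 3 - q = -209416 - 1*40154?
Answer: 14445534813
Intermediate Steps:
q = 249573 (q = 3 - (-209416 - 1*40154) = 3 - (-209416 - 40154) = 3 - 1*(-249570) = 3 + 249570 = 249573)
B = 57540 (B = 57770 - 230 = 57540)
m = 0 (m = -8808*0 = 0)
(m + q)*(B + h(-473)) = (0 + 249573)*(57540 + 341) = 249573*57881 = 14445534813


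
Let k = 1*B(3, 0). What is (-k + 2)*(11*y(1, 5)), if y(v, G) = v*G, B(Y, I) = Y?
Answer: -55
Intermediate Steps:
y(v, G) = G*v
k = 3 (k = 1*3 = 3)
(-k + 2)*(11*y(1, 5)) = (-1*3 + 2)*(11*(5*1)) = (-3 + 2)*(11*5) = -1*55 = -55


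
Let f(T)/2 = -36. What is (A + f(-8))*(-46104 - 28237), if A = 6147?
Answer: -451621575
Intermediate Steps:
f(T) = -72 (f(T) = 2*(-36) = -72)
(A + f(-8))*(-46104 - 28237) = (6147 - 72)*(-46104 - 28237) = 6075*(-74341) = -451621575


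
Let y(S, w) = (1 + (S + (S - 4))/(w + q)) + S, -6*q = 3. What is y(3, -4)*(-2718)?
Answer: -9664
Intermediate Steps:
q = -½ (q = -⅙*3 = -½ ≈ -0.50000)
y(S, w) = 1 + S + (-4 + 2*S)/(-½ + w) (y(S, w) = (1 + (S + (S - 4))/(w - ½)) + S = (1 + (S + (-4 + S))/(-½ + w)) + S = (1 + (-4 + 2*S)/(-½ + w)) + S = 1 + S + (-4 + 2*S)/(-½ + w))
y(3, -4)*(-2718) = ((-9 + 2*(-4) + 3*3 + 2*3*(-4))/(-1 + 2*(-4)))*(-2718) = ((-9 - 8 + 9 - 24)/(-1 - 8))*(-2718) = (-32/(-9))*(-2718) = -⅑*(-32)*(-2718) = (32/9)*(-2718) = -9664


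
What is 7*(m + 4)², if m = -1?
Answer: 63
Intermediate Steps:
7*(m + 4)² = 7*(-1 + 4)² = 7*3² = 7*9 = 63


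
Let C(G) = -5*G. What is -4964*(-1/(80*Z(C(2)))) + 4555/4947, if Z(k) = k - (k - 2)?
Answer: 6321427/197880 ≈ 31.946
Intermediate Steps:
Z(k) = 2 (Z(k) = k - (-2 + k) = k + (2 - k) = 2)
-4964*(-1/(80*Z(C(2)))) + 4555/4947 = -4964/((2*5)*(-16)) + 4555/4947 = -4964/(10*(-16)) + 4555*(1/4947) = -4964/(-160) + 4555/4947 = -4964*(-1/160) + 4555/4947 = 1241/40 + 4555/4947 = 6321427/197880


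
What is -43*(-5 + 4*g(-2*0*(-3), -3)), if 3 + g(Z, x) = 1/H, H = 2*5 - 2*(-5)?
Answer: 3612/5 ≈ 722.40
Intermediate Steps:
H = 20 (H = 10 + 10 = 20)
g(Z, x) = -59/20 (g(Z, x) = -3 + 1/20 = -59/20)
-43*(-5 + 4*g(-2*0*(-3), -3)) = -43*(-5 + 4*(-59/20)) = -43*(-5 - 59/5) = -43*(-84/5) = 3612/5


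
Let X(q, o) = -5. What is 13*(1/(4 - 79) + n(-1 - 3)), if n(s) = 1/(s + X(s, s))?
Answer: -364/225 ≈ -1.6178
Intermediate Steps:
n(s) = 1/(-5 + s) (n(s) = 1/(s - 5) = 1/(-5 + s))
13*(1/(4 - 79) + n(-1 - 3)) = 13*(1/(4 - 79) + 1/(-5 + (-1 - 3))) = 13*(1/(-75) + 1/(-5 - 4)) = 13*(-1/75 + 1/(-9)) = 13*(-1/75 - 1/9) = 13*(-28/225) = -364/225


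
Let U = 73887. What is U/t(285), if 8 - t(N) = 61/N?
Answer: 21057795/2219 ≈ 9489.8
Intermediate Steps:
t(N) = 8 - 61/N
U/t(285) = 73887/(8 - 61/285) = 73887/(2219/285) = 73887*(285/2219) = 21057795/2219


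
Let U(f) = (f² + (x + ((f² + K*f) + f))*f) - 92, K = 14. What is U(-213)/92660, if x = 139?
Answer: -2241848/23165 ≈ -96.777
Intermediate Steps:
U(f) = -92 + f² + f*(139 + f² + 15*f) (U(f) = (f² + (139 + ((f² + 14*f) + f))*f) - 92 = (f² + (139 + (f² + 15*f))*f) - 92 = (f² + (139 + f² + 15*f)*f) - 92 = (f² + f*(139 + f² + 15*f)) - 92 = -92 + f² + f*(139 + f² + 15*f))
U(-213)/92660 = (-92 + (-213)³ + 16*(-213)² + 139*(-213))/92660 = (-92 - 9663597 + 16*45369 - 29607)*(1/92660) = (-92 - 9663597 + 725904 - 29607)*(1/92660) = -8967392*1/92660 = -2241848/23165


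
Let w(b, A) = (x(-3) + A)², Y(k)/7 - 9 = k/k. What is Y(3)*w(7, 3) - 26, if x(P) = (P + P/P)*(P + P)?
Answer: 15724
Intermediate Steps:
Y(k) = 70 (Y(k) = 63 + 7*(k/k) = 63 + 7*1 = 63 + 7 = 70)
x(P) = 2*P*(1 + P) (x(P) = (P + 1)*(2*P) = (1 + P)*(2*P) = 2*P*(1 + P))
w(b, A) = (12 + A)² (w(b, A) = (2*(-3)*(1 - 3) + A)² = (2*(-3)*(-2) + A)² = (12 + A)²)
Y(3)*w(7, 3) - 26 = 70*(12 + 3)² - 26 = 70*15² - 26 = 70*225 - 26 = 15750 - 26 = 15724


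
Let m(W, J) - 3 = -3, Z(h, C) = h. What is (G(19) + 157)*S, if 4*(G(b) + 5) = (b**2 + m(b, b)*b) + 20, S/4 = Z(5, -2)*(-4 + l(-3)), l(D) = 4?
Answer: 0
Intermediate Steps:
S = 0 (S = 4*(5*(-4 + 4)) = 4*(5*0) = 4*0 = 0)
m(W, J) = 0 (m(W, J) = 3 - 3 = 0)
G(b) = b**2/4 (G(b) = -5 + ((b**2 + 0*b) + 20)/4 = -5 + ((b**2 + 0) + 20)/4 = -5 + (b**2 + 20)/4 = -5 + (20 + b**2)/4 = -5 + (5 + b**2/4) = b**2/4)
(G(19) + 157)*S = ((1/4)*19**2 + 157)*0 = ((1/4)*361 + 157)*0 = (361/4 + 157)*0 = (989/4)*0 = 0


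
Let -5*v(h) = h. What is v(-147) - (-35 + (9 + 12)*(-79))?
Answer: 8617/5 ≈ 1723.4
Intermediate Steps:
v(h) = -h/5
v(-147) - (-35 + (9 + 12)*(-79)) = -1/5*(-147) - (-35 + (9 + 12)*(-79)) = 147/5 - (-35 + 21*(-79)) = 147/5 - (-35 - 1659) = 147/5 - 1*(-1694) = 147/5 + 1694 = 8617/5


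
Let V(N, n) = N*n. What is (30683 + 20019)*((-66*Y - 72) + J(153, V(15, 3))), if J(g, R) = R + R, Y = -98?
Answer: 328853172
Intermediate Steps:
J(g, R) = 2*R
(30683 + 20019)*((-66*Y - 72) + J(153, V(15, 3))) = (30683 + 20019)*((-66*(-98) - 72) + 2*(15*3)) = 50702*((6468 - 72) + 2*45) = 50702*(6396 + 90) = 50702*6486 = 328853172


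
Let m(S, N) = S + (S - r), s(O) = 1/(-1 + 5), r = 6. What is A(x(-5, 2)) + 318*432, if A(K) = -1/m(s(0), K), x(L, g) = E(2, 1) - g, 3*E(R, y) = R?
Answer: 1511138/11 ≈ 1.3738e+5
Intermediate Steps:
E(R, y) = R/3
s(O) = ¼ (s(O) = 1/4 = ¼)
m(S, N) = -6 + 2*S (m(S, N) = S + (S - 1*6) = S + (S - 6) = S + (-6 + S) = -6 + 2*S)
x(L, g) = ⅔ - g (x(L, g) = (⅓)*2 - g = ⅔ - g)
A(K) = 2/11 (A(K) = -1/(-6 + 2*(¼)) = -1/(-6 + ½) = -1/(-11/2) = -1*(-2/11) = 2/11)
A(x(-5, 2)) + 318*432 = 2/11 + 318*432 = 2/11 + 137376 = 1511138/11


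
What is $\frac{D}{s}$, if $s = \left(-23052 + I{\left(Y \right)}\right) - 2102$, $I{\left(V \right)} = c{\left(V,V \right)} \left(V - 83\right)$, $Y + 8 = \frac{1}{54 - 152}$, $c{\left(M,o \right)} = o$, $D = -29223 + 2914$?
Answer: $\frac{252671636}{234577601} \approx 1.0771$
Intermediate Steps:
$D = -26309$
$Y = - \frac{785}{98}$ ($Y = -8 + \frac{1}{54 - 152} = -8 + \frac{1}{-98} = -8 - \frac{1}{98} = - \frac{785}{98} \approx -8.0102$)
$I{\left(V \right)} = V \left(-83 + V\right)$ ($I{\left(V \right)} = V \left(V - 83\right) = V \left(-83 + V\right)$)
$s = - \frac{234577601}{9604}$ ($s = \left(-23052 - \frac{785 \left(-83 - \frac{785}{98}\right)}{98}\right) - 2102 = \left(-23052 - - \frac{7001415}{9604}\right) - 2102 = \left(-23052 + \frac{7001415}{9604}\right) - 2102 = - \frac{214389993}{9604} - 2102 = - \frac{234577601}{9604} \approx -24425.0$)
$\frac{D}{s} = - \frac{26309}{- \frac{234577601}{9604}} = \left(-26309\right) \left(- \frac{9604}{234577601}\right) = \frac{252671636}{234577601}$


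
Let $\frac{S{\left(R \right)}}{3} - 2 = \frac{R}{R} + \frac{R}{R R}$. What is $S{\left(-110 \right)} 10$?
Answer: $\frac{987}{11} \approx 89.727$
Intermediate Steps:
$S{\left(R \right)} = 9 + \frac{3}{R}$ ($S{\left(R \right)} = 6 + 3 \left(\frac{R}{R} + \frac{R}{R R}\right) = 6 + 3 \left(1 + \frac{R}{R^{2}}\right) = 6 + 3 \left(1 + \frac{1}{R}\right) = 6 + \left(3 + \frac{3}{R}\right) = 9 + \frac{3}{R}$)
$S{\left(-110 \right)} 10 = \left(9 + \frac{3}{-110}\right) 10 = \left(9 + 3 \left(- \frac{1}{110}\right)\right) 10 = \left(9 - \frac{3}{110}\right) 10 = \frac{987}{110} \cdot 10 = \frac{987}{11}$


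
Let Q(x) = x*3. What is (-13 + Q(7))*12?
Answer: 96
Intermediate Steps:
Q(x) = 3*x
(-13 + Q(7))*12 = (-13 + 3*7)*12 = (-13 + 21)*12 = 8*12 = 96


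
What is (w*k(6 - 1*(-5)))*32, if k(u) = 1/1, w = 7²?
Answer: 1568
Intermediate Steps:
w = 49
k(u) = 1
(w*k(6 - 1*(-5)))*32 = (49*1)*32 = 49*32 = 1568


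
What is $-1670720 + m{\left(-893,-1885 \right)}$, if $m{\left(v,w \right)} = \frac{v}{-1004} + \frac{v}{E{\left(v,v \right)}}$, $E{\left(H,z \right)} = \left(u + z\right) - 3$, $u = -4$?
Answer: $- \frac{94353805733}{56475} \approx -1.6707 \cdot 10^{6}$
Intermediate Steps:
$E{\left(H,z \right)} = -7 + z$ ($E{\left(H,z \right)} = \left(-4 + z\right) - 3 = -7 + z$)
$m{\left(v,w \right)} = - \frac{v}{1004} + \frac{v}{-7 + v}$ ($m{\left(v,w \right)} = \frac{v}{-1004} + \frac{v}{-7 + v} = v \left(- \frac{1}{1004}\right) + \frac{v}{-7 + v} = - \frac{v}{1004} + \frac{v}{-7 + v}$)
$-1670720 + m{\left(-893,-1885 \right)} = -1670720 + \frac{1}{1004} \left(-893\right) \frac{1}{-7 - 893} \left(1011 - -893\right) = -1670720 + \frac{1}{1004} \left(-893\right) \frac{1}{-900} \left(1011 + 893\right) = -1670720 + \frac{1}{1004} \left(-893\right) \left(- \frac{1}{900}\right) 1904 = -1670720 + \frac{106267}{56475} = - \frac{94353805733}{56475}$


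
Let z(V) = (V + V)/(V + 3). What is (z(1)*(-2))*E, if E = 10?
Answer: -10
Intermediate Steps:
z(V) = 2*V/(3 + V) (z(V) = (2*V)/(3 + V) = 2*V/(3 + V))
(z(1)*(-2))*E = ((2*1/(3 + 1))*(-2))*10 = ((2*1/4)*(-2))*10 = ((2*1*(1/4))*(-2))*10 = ((1/2)*(-2))*10 = -1*10 = -10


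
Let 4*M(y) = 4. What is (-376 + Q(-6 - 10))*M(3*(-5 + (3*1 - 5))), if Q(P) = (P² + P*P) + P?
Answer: 120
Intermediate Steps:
M(y) = 1 (M(y) = (¼)*4 = 1)
Q(P) = P + 2*P² (Q(P) = (P² + P²) + P = 2*P² + P = P + 2*P²)
(-376 + Q(-6 - 10))*M(3*(-5 + (3*1 - 5))) = (-376 + (-6 - 10)*(1 + 2*(-6 - 10)))*1 = (-376 - 16*(1 + 2*(-16)))*1 = (-376 - 16*(1 - 32))*1 = (-376 - 16*(-31))*1 = (-376 + 496)*1 = 120*1 = 120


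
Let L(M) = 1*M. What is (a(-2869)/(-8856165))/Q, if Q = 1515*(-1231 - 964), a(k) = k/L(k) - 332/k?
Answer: 1067/28164506782837875 ≈ 3.7885e-14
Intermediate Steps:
L(M) = M
a(k) = 1 - 332/k (a(k) = k/k - 332/k = 1 - 332/k)
Q = -3325425 (Q = 1515*(-2195) = -3325425)
(a(-2869)/(-8856165))/Q = (((-332 - 2869)/(-2869))/(-8856165))/(-3325425) = (-1/2869*(-3201)*(-1/8856165))*(-1/3325425) = ((3201/2869)*(-1/8856165))*(-1/3325425) = -1067/8469445795*(-1/3325425) = 1067/28164506782837875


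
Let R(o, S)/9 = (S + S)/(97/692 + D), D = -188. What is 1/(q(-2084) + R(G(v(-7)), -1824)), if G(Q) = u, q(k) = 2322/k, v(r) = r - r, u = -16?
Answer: 45152986/7841014803 ≈ 0.0057586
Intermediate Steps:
v(r) = 0
G(Q) = -16
R(o, S) = -4152*S/43333 (R(o, S) = 9*((S + S)/(97/692 - 188)) = 9*((2*S)/(97*(1/692) - 188)) = 9*((2*S)/(97/692 - 188)) = 9*((2*S)/(-129999/692)) = 9*((2*S)*(-692/129999)) = 9*(-1384*S/129999) = -4152*S/43333)
1/(q(-2084) + R(G(v(-7)), -1824)) = 1/(2322/(-2084) - 4152/43333*(-1824)) = 1/(2322*(-1/2084) + 7573248/43333) = 1/(-1161/1042 + 7573248/43333) = 1/(7841014803/45152986) = 45152986/7841014803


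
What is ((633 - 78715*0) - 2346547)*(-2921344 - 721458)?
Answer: 8545700211028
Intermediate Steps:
((633 - 78715*0) - 2346547)*(-2921344 - 721458) = ((633 - 865*0) - 2346547)*(-3642802) = ((633 + 0) - 2346547)*(-3642802) = (633 - 2346547)*(-3642802) = -2345914*(-3642802) = 8545700211028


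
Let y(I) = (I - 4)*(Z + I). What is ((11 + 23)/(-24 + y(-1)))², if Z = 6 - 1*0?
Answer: 1156/2401 ≈ 0.48147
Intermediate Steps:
Z = 6 (Z = 6 + 0 = 6)
y(I) = (-4 + I)*(6 + I) (y(I) = (I - 4)*(6 + I) = (-4 + I)*(6 + I))
((11 + 23)/(-24 + y(-1)))² = ((11 + 23)/(-24 + (-24 + (-1)² + 2*(-1))))² = (34/(-24 + (-24 + 1 - 2)))² = (34/(-24 - 25))² = (34/(-49))² = (34*(-1/49))² = (-34/49)² = 1156/2401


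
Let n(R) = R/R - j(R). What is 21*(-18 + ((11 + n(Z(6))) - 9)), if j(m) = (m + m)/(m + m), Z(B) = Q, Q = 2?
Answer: -336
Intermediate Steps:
Z(B) = 2
j(m) = 1 (j(m) = (2*m)/((2*m)) = (2*m)*(1/(2*m)) = 1)
n(R) = 0 (n(R) = R/R - 1*1 = 1 - 1 = 0)
21*(-18 + ((11 + n(Z(6))) - 9)) = 21*(-18 + ((11 + 0) - 9)) = 21*(-18 + (11 - 9)) = 21*(-18 + 2) = 21*(-16) = -336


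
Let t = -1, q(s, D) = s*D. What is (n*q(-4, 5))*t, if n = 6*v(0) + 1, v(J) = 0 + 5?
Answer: 620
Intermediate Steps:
q(s, D) = D*s
v(J) = 5
n = 31 (n = 6*5 + 1 = 30 + 1 = 31)
(n*q(-4, 5))*t = (31*(5*(-4)))*(-1) = (31*(-20))*(-1) = -620*(-1) = 620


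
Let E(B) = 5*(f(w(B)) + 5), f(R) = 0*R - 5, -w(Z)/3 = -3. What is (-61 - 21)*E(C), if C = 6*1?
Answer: 0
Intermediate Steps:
w(Z) = 9 (w(Z) = -3*(-3) = 9)
C = 6
f(R) = -5 (f(R) = 0 - 5 = -5)
E(B) = 0 (E(B) = 5*(-5 + 5) = 5*0 = 0)
(-61 - 21)*E(C) = (-61 - 21)*0 = -82*0 = 0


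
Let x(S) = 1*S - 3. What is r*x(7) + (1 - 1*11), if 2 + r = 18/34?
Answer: -270/17 ≈ -15.882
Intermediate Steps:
r = -25/17 (r = -2 + 18/34 = -2 + 18*(1/34) = -2 + 9/17 = -25/17 ≈ -1.4706)
x(S) = -3 + S (x(S) = S - 3 = -3 + S)
r*x(7) + (1 - 1*11) = -25*(-3 + 7)/17 + (1 - 1*11) = -25/17*4 + (1 - 11) = -100/17 - 10 = -270/17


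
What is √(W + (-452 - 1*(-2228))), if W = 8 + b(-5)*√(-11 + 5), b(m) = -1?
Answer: √(1784 - I*√6) ≈ 42.237 - 0.029*I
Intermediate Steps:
W = 8 - I*√6 (W = 8 - √(-11 + 5) = 8 - √(-6) = 8 - I*√6 ≈ 8.0 - 2.4495*I)
√(W + (-452 - 1*(-2228))) = √((8 - I*√6) + (-452 - 1*(-2228))) = √((8 - I*√6) + (-452 + 2228)) = √((8 - I*√6) + 1776) = √(1784 - I*√6)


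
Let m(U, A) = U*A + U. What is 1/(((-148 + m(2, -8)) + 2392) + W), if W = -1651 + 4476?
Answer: 1/5055 ≈ 0.00019782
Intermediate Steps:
W = 2825
m(U, A) = U + A*U (m(U, A) = A*U + U = U + A*U)
1/(((-148 + m(2, -8)) + 2392) + W) = 1/(((-148 + 2*(1 - 8)) + 2392) + 2825) = 1/(((-148 + 2*(-7)) + 2392) + 2825) = 1/(((-148 - 14) + 2392) + 2825) = 1/((-162 + 2392) + 2825) = 1/(2230 + 2825) = 1/5055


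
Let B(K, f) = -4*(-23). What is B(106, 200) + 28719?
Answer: 28811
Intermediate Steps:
B(K, f) = 92
B(106, 200) + 28719 = 92 + 28719 = 28811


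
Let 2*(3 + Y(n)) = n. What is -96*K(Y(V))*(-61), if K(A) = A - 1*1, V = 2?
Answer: -17568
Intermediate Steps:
Y(n) = -3 + n/2
K(A) = -1 + A (K(A) = A - 1 = -1 + A)
-96*K(Y(V))*(-61) = -96*(-1 + (-3 + (½)*2))*(-61) = -96*(-1 + (-3 + 1))*(-61) = -96*(-1 - 2)*(-61) = -96*(-3)*(-61) = 288*(-61) = -17568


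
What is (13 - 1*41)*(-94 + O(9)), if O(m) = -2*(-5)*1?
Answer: 2352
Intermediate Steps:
O(m) = 10 (O(m) = 10*1 = 10)
(13 - 1*41)*(-94 + O(9)) = (13 - 1*41)*(-94 + 10) = (13 - 41)*(-84) = -28*(-84) = 2352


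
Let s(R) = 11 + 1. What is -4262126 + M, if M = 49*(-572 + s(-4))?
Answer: -4289566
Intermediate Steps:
s(R) = 12
M = -27440 (M = 49*(-572 + 12) = 49*(-560) = -27440)
-4262126 + M = -4262126 - 27440 = -4289566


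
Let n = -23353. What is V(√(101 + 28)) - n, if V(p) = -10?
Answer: 23343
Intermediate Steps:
V(√(101 + 28)) - n = -10 - 1*(-23353) = -10 + 23353 = 23343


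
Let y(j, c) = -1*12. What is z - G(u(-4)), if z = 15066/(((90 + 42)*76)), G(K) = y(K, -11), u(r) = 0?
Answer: 22575/1672 ≈ 13.502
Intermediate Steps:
y(j, c) = -12
G(K) = -12
z = 2511/1672 (z = 15066/((132*76)) = 15066/10032 = 15066*(1/10032) = 2511/1672 ≈ 1.5018)
z - G(u(-4)) = 2511/1672 - 1*(-12) = 2511/1672 + 12 = 22575/1672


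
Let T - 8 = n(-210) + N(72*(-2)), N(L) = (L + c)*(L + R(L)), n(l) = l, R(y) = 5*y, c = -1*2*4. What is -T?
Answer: -131126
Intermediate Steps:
c = -8 (c = -2*4 = -8)
N(L) = 6*L*(-8 + L) (N(L) = (L - 8)*(L + 5*L) = (-8 + L)*(6*L) = 6*L*(-8 + L))
T = 131126 (T = 8 + (-210 + 6*(72*(-2))*(-8 + 72*(-2))) = 8 + (-210 + 6*(-144)*(-8 - 144)) = 8 + (-210 + 6*(-144)*(-152)) = 8 + (-210 + 131328) = 8 + 131118 = 131126)
-T = -1*131126 = -131126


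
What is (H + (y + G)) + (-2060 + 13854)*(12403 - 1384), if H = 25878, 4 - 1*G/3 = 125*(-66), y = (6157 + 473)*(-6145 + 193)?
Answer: 90546966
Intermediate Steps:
y = -39461760 (y = 6630*(-5952) = -39461760)
G = 24762 (G = 12 - 375*(-66) = 12 - 3*(-8250) = 12 + 24750 = 24762)
(H + (y + G)) + (-2060 + 13854)*(12403 - 1384) = (25878 + (-39461760 + 24762)) + (-2060 + 13854)*(12403 - 1384) = (25878 - 39436998) + 11794*11019 = -39411120 + 129958086 = 90546966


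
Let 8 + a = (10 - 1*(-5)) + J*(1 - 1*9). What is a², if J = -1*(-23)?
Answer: 31329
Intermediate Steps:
J = 23
a = -177 (a = -8 + ((10 - 1*(-5)) + 23*(1 - 1*9)) = -8 + ((10 + 5) + 23*(1 - 9)) = -8 + (15 + 23*(-8)) = -8 + (15 - 184) = -8 - 169 = -177)
a² = (-177)² = 31329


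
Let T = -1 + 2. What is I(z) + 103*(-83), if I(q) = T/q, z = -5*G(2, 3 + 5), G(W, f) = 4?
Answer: -170981/20 ≈ -8549.0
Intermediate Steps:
z = -20 (z = -5*4 = -20)
T = 1
I(q) = 1/q
I(z) + 103*(-83) = 1/(-20) + 103*(-83) = -1/20 - 8549 = -170981/20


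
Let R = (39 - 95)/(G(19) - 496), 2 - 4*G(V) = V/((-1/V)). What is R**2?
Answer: 50176/2627641 ≈ 0.019095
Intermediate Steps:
G(V) = 1/2 + V**2/4 (G(V) = 1/2 - V/(4*((-1/V))) = 1/2 - V*(-V)/4 = 1/2 - (-1)*V**2/4 = 1/2 + V**2/4)
R = 224/1621 (R = (39 - 95)/((1/2 + (1/4)*19**2) - 496) = -56/((1/2 + (1/4)*361) - 496) = -56/((1/2 + 361/4) - 496) = -56/(363/4 - 496) = -56/(-1621/4) = -56*(-4/1621) = 224/1621 ≈ 0.13819)
R**2 = (224/1621)**2 = 50176/2627641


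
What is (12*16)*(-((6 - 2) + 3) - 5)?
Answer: -2304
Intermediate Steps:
(12*16)*(-((6 - 2) + 3) - 5) = 192*(-(4 + 3) - 5) = 192*(-1*7 - 5) = 192*(-7 - 5) = 192*(-12) = -2304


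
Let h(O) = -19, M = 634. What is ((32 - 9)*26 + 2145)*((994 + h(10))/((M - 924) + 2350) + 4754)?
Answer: 5373106349/412 ≈ 1.3042e+7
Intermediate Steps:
((32 - 9)*26 + 2145)*((994 + h(10))/((M - 924) + 2350) + 4754) = ((32 - 9)*26 + 2145)*((994 - 19)/((634 - 924) + 2350) + 4754) = (23*26 + 2145)*(975/(-290 + 2350) + 4754) = (598 + 2145)*(975/2060 + 4754) = 2743*(975*(1/2060) + 4754) = 2743*(195/412 + 4754) = 2743*(1958843/412) = 5373106349/412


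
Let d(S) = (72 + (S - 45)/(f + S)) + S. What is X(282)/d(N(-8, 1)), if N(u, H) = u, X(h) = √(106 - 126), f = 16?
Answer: 16*I*√5/459 ≈ 0.077946*I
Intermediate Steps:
X(h) = 2*I*√5 (X(h) = √(-20) = 2*I*√5)
d(S) = 72 + S + (-45 + S)/(16 + S) (d(S) = (72 + (S - 45)/(16 + S)) + S = (72 + (-45 + S)/(16 + S)) + S = 72 + S + (-45 + S)/(16 + S))
X(282)/d(N(-8, 1)) = (2*I*√5)/(((1107 + (-8)² + 89*(-8))/(16 - 8))) = (2*I*√5)/(((1107 + 64 - 712)/8)) = (2*I*√5)/(((⅛)*459)) = (2*I*√5)/(459/8) = (2*I*√5)*(8/459) = 16*I*√5/459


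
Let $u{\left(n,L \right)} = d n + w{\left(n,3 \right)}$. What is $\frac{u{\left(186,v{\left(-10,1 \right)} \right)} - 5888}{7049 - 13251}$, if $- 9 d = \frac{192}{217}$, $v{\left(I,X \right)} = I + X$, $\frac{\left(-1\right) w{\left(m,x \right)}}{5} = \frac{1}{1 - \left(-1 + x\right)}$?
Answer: $\frac{41309}{43414} \approx 0.95151$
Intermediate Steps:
$w{\left(m,x \right)} = - \frac{5}{2 - x}$ ($w{\left(m,x \right)} = - \frac{5}{1 - \left(-1 + x\right)} = - \frac{5}{2 - x}$)
$d = - \frac{64}{651}$ ($d = - \frac{192 \cdot \frac{1}{217}}{9} = \left(- \frac{1}{9}\right) \frac{192}{217} = - \frac{64}{651} \approx -0.09831$)
$u{\left(n,L \right)} = 5 - \frac{64 n}{651}$ ($u{\left(n,L \right)} = - \frac{64 n}{651} + \frac{5}{-2 + 3} = - \frac{64 n}{651} + \frac{5}{1} = - \frac{64 n}{651} + 5 \cdot 1 = - \frac{64 n}{651} + 5 = 5 - \frac{64 n}{651}$)
$\frac{u{\left(186,v{\left(-10,1 \right)} \right)} - 5888}{7049 - 13251} = \frac{\left(5 - \frac{128}{7}\right) - 5888}{7049 - 13251} = \frac{\left(5 - \frac{128}{7}\right) - 5888}{-6202} = \left(- \frac{93}{7} - 5888\right) \left(- \frac{1}{6202}\right) = \left(- \frac{41309}{7}\right) \left(- \frac{1}{6202}\right) = \frac{41309}{43414}$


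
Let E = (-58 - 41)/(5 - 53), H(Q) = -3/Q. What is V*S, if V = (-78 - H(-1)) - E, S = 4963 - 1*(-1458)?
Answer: -8533509/16 ≈ -5.3334e+5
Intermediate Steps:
E = 33/16 (E = -99/(-48) = -99*(-1/48) = 33/16 ≈ 2.0625)
S = 6421 (S = 4963 + 1458 = 6421)
V = -1329/16 (V = (-78 - (-3)/(-1)) - 1*33/16 = (-78 - (-3)*(-1)) - 33/16 = (-78 - 1*3) - 33/16 = (-78 - 3) - 33/16 = -81 - 33/16 = -1329/16 ≈ -83.063)
V*S = -1329/16*6421 = -8533509/16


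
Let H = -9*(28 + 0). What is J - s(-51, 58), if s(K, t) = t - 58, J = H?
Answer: -252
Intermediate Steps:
H = -252 (H = -9*28 = -252)
J = -252
s(K, t) = -58 + t
J - s(-51, 58) = -252 - (-58 + 58) = -252 - 1*0 = -252 + 0 = -252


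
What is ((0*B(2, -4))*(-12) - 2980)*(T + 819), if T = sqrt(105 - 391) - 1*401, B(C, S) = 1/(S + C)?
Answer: -1245640 - 2980*I*sqrt(286) ≈ -1.2456e+6 - 50396.0*I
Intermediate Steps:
B(C, S) = 1/(C + S)
T = -401 + I*sqrt(286) (T = sqrt(-286) - 401 = I*sqrt(286) - 401 = -401 + I*sqrt(286) ≈ -401.0 + 16.912*I)
((0*B(2, -4))*(-12) - 2980)*(T + 819) = ((0/(2 - 4))*(-12) - 2980)*((-401 + I*sqrt(286)) + 819) = ((0/(-2))*(-12) - 2980)*(418 + I*sqrt(286)) = ((0*(-1/2))*(-12) - 2980)*(418 + I*sqrt(286)) = (0*(-12) - 2980)*(418 + I*sqrt(286)) = (0 - 2980)*(418 + I*sqrt(286)) = -2980*(418 + I*sqrt(286)) = -1245640 - 2980*I*sqrt(286)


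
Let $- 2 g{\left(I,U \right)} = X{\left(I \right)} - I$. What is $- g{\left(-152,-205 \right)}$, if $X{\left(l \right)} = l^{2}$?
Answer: $11628$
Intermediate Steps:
$g{\left(I,U \right)} = \frac{I}{2} - \frac{I^{2}}{2}$ ($g{\left(I,U \right)} = - \frac{I^{2} - I}{2} = \frac{I}{2} - \frac{I^{2}}{2}$)
$- g{\left(-152,-205 \right)} = - \frac{\left(-152\right) \left(1 - -152\right)}{2} = - \frac{\left(-152\right) \left(1 + 152\right)}{2} = - \frac{\left(-152\right) 153}{2} = \left(-1\right) \left(-11628\right) = 11628$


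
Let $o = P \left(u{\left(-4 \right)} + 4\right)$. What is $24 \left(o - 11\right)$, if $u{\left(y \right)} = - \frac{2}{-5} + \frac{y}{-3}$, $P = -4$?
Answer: $- \frac{4072}{5} \approx -814.4$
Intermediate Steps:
$u{\left(y \right)} = \frac{2}{5} - \frac{y}{3}$ ($u{\left(y \right)} = \left(-2\right) \left(- \frac{1}{5}\right) + y \left(- \frac{1}{3}\right) = \frac{2}{5} - \frac{y}{3}$)
$o = - \frac{344}{15}$ ($o = - 4 \left(\left(\frac{2}{5} - - \frac{4}{3}\right) + 4\right) = - 4 \left(\left(\frac{2}{5} + \frac{4}{3}\right) + 4\right) = - 4 \left(\frac{26}{15} + 4\right) = \left(-4\right) \frac{86}{15} = - \frac{344}{15} \approx -22.933$)
$24 \left(o - 11\right) = 24 \left(- \frac{344}{15} - 11\right) = 24 \left(- \frac{509}{15}\right) = - \frac{4072}{5}$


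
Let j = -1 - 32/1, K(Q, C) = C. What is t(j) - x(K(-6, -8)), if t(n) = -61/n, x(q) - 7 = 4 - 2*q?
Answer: -830/33 ≈ -25.152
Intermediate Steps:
x(q) = 11 - 2*q (x(q) = 7 + (4 - 2*q) = 11 - 2*q)
j = -33 (j = -1 - 32 = -33)
t(j) - x(K(-6, -8)) = -61/(-33) - (11 - 2*(-8)) = -61*(-1/33) - (11 + 16) = 61/33 - 1*27 = 61/33 - 27 = -830/33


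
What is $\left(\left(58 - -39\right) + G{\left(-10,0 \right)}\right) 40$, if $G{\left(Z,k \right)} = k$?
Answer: $3880$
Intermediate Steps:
$\left(\left(58 - -39\right) + G{\left(-10,0 \right)}\right) 40 = \left(\left(58 - -39\right) + 0\right) 40 = \left(\left(58 + 39\right) + 0\right) 40 = \left(97 + 0\right) 40 = 97 \cdot 40 = 3880$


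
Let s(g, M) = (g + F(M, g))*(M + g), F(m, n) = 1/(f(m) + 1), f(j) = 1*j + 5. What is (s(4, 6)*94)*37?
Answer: 426055/3 ≈ 1.4202e+5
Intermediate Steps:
f(j) = 5 + j (f(j) = j + 5 = 5 + j)
F(m, n) = 1/(6 + m) (F(m, n) = 1/((5 + m) + 1) = 1/(6 + m))
s(g, M) = (M + g)*(g + 1/(6 + M)) (s(g, M) = (g + 1/(6 + M))*(M + g) = (M + g)*(g + 1/(6 + M)))
(s(4, 6)*94)*37 = (((6 + 4 + 4*(6 + 6)*(6 + 4))/(6 + 6))*94)*37 = (((6 + 4 + 4*12*10)/12)*94)*37 = (((6 + 4 + 480)/12)*94)*37 = (((1/12)*490)*94)*37 = ((245/6)*94)*37 = (11515/3)*37 = 426055/3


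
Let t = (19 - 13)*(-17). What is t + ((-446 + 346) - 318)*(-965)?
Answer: 403268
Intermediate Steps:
t = -102 (t = 6*(-17) = -102)
t + ((-446 + 346) - 318)*(-965) = -102 + ((-446 + 346) - 318)*(-965) = -102 + (-100 - 318)*(-965) = -102 - 418*(-965) = -102 + 403370 = 403268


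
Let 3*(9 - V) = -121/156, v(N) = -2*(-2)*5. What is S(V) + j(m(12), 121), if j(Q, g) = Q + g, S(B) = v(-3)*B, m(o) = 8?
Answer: 36758/117 ≈ 314.17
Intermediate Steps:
v(N) = 20 (v(N) = 4*5 = 20)
V = 4333/468 (V = 9 - (-121)/(3*156) = 9 - 1/3*(-121/156) = 9 + 121/468 = 4333/468 ≈ 9.2585)
S(B) = 20*B
S(V) + j(m(12), 121) = 20*(4333/468) + (8 + 121) = 21665/117 + 129 = 36758/117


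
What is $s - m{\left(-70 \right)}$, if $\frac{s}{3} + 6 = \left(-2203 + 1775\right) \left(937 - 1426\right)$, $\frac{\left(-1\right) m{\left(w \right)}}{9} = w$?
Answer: $627228$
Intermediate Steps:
$m{\left(w \right)} = - 9 w$
$s = 627858$ ($s = -18 + 3 \left(-2203 + 1775\right) \left(937 - 1426\right) = -18 + 3 \left(\left(-428\right) \left(-489\right)\right) = -18 + 3 \cdot 209292 = -18 + 627876 = 627858$)
$s - m{\left(-70 \right)} = 627858 - \left(-9\right) \left(-70\right) = 627858 - 630 = 627228$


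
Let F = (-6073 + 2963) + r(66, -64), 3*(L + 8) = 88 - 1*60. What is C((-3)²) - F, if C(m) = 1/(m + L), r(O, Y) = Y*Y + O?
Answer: -32609/31 ≈ -1051.9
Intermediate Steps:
L = 4/3 (L = -8 + (88 - 1*60)/3 = -8 + (88 - 60)/3 = -8 + (⅓)*28 = -8 + 28/3 = 4/3 ≈ 1.3333)
r(O, Y) = O + Y² (r(O, Y) = Y² + O = O + Y²)
C(m) = 1/(4/3 + m) (C(m) = 1/(m + 4/3) = 1/(4/3 + m))
F = 1052 (F = (-6073 + 2963) + (66 + (-64)²) = -3110 + (66 + 4096) = -3110 + 4162 = 1052)
C((-3)²) - F = 3/(4 + 3*(-3)²) - 1*1052 = 3/(4 + 3*9) - 1052 = 3/(4 + 27) - 1052 = 3/31 - 1052 = -32609/31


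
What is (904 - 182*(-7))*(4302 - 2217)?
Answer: 4541130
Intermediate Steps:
(904 - 182*(-7))*(4302 - 2217) = (904 + 1274)*2085 = 2178*2085 = 4541130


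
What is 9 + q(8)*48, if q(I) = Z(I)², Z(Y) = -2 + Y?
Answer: 1737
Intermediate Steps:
q(I) = (-2 + I)²
9 + q(8)*48 = 9 + (-2 + 8)²*48 = 9 + 6²*48 = 9 + 36*48 = 9 + 1728 = 1737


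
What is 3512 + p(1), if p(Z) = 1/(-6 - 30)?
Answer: 126431/36 ≈ 3512.0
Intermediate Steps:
p(Z) = -1/36 (p(Z) = 1/(-36) = -1/36)
3512 + p(1) = 3512 - 1/36 = 126431/36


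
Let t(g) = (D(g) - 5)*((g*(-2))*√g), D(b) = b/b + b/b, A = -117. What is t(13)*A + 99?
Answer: 99 - 9126*√13 ≈ -32805.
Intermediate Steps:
D(b) = 2 (D(b) = 1 + 1 = 2)
t(g) = 6*g^(3/2) (t(g) = (2 - 5)*((g*(-2))*√g) = -3*(-2*g)*√g = -(-6)*g^(3/2) = 6*g^(3/2))
t(13)*A + 99 = (6*13^(3/2))*(-117) + 99 = (6*(13*√13))*(-117) + 99 = (78*√13)*(-117) + 99 = -9126*√13 + 99 = 99 - 9126*√13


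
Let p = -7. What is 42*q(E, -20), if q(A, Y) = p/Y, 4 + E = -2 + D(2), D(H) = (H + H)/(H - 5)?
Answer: 147/10 ≈ 14.700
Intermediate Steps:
D(H) = 2*H/(-5 + H) (D(H) = (2*H)/(-5 + H) = 2*H/(-5 + H))
E = -22/3 (E = -4 + (-2 + 2*2/(-5 + 2)) = -4 + (-2 + 2*2/(-3)) = -4 + (-2 + 2*2*(-⅓)) = -4 + (-2 - 4/3) = -4 - 10/3 = -22/3 ≈ -7.3333)
q(A, Y) = -7/Y
42*q(E, -20) = 42*(-7/(-20)) = 42*(-7*(-1/20)) = 42*(7/20) = 147/10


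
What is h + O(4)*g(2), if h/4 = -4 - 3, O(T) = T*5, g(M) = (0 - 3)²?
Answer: 152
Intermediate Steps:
g(M) = 9 (g(M) = (-3)² = 9)
O(T) = 5*T
h = -28 (h = 4*(-4 - 3) = 4*(-7) = -28)
h + O(4)*g(2) = -28 + (5*4)*9 = -28 + 20*9 = -28 + 180 = 152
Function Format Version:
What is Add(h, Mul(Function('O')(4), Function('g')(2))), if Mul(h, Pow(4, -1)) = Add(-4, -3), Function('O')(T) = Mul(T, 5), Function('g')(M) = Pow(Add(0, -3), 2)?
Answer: 152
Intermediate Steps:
Function('g')(M) = 9 (Function('g')(M) = Pow(-3, 2) = 9)
Function('O')(T) = Mul(5, T)
h = -28 (h = Mul(4, Add(-4, -3)) = Mul(4, -7) = -28)
Add(h, Mul(Function('O')(4), Function('g')(2))) = Add(-28, Mul(Mul(5, 4), 9)) = Add(-28, Mul(20, 9)) = Add(-28, 180) = 152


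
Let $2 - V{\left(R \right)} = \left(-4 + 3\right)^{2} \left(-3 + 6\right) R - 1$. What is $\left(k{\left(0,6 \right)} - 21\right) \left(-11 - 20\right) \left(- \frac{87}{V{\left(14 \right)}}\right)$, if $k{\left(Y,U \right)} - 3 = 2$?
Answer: $\frac{14384}{13} \approx 1106.5$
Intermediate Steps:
$V{\left(R \right)} = 3 - 3 R$ ($V{\left(R \right)} = 2 - \left(\left(-4 + 3\right)^{2} \left(-3 + 6\right) R - 1\right) = 2 - \left(\left(-1\right)^{2} \cdot 3 R - 1\right) = 2 - \left(1 \cdot 3 R - 1\right) = 2 - \left(3 R - 1\right) = 2 - \left(-1 + 3 R\right) = 3 - 3 R$)
$k{\left(Y,U \right)} = 5$ ($k{\left(Y,U \right)} = 3 + 2 = 5$)
$\left(k{\left(0,6 \right)} - 21\right) \left(-11 - 20\right) \left(- \frac{87}{V{\left(14 \right)}}\right) = \left(5 - 21\right) \left(-11 - 20\right) \left(- \frac{87}{3 - 42}\right) = \left(-16\right) \left(-31\right) \left(- \frac{87}{3 - 42}\right) = 496 \left(- \frac{87}{-39}\right) = 496 \left(\left(-87\right) \left(- \frac{1}{39}\right)\right) = 496 \cdot \frac{29}{13} = \frac{14384}{13}$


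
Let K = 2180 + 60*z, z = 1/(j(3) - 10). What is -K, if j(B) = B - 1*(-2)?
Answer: -2168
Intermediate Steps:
j(B) = 2 + B (j(B) = B + 2 = 2 + B)
z = -⅕ (z = 1/((2 + 3) - 10) = 1/(5 - 10) = 1/(-5) = -⅕ ≈ -0.20000)
K = 2168 (K = 2180 + 60*(-⅕) = 2180 - 12 = 2168)
-K = -1*2168 = -2168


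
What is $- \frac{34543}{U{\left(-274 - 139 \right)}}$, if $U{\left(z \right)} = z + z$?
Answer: $\frac{34543}{826} \approx 41.82$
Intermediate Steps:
$U{\left(z \right)} = 2 z$
$- \frac{34543}{U{\left(-274 - 139 \right)}} = - \frac{34543}{2 \left(-274 - 139\right)} = - \frac{34543}{2 \left(-413\right)} = - \frac{34543}{-826} = \left(-34543\right) \left(- \frac{1}{826}\right) = \frac{34543}{826}$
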